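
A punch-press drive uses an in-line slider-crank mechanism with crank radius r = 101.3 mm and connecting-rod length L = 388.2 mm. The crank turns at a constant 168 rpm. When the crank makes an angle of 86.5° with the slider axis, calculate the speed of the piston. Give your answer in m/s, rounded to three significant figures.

ω = 2π·168/60 = 17.59 rad/s
For an in-line slider-crank, x = r cosθ + √(L² − r² sin²θ), so v = −rω sinθ·[1 + r cosθ/√(L² − r² sin²θ)].
With r = 0.1013 m, L = 0.3882 m, θ = 86.5°: √(L² − r² sin²θ) = 0.3748 m.
v = −0.1013·17.59·0.99813·[1 + 0.1013·0.06105/0.3748] = -1.8082 m/s.
|v| = 1.8082 m/s.

1.81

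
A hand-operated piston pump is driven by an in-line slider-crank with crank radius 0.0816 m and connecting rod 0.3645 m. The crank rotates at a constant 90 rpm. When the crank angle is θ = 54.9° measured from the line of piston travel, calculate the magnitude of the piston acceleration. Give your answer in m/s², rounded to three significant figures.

3.63

ω = 2π·90/60 = 9.425 rad/s
x(θ) = r cosθ + √(L² − r² sin²θ); with ω constant, a = ω²·d²x/dθ².
d²x/dθ² = −r cosθ − r²(cos2θ)/√u − r⁴ sin²2θ/(4u^{3/2}),  u = L² − r² sin²θ = 0.128403 m².
Substituting r = 0.0816 m, L = 0.3645 m, θ = 54.9°: d²x/dθ² = -0.040839 m.
a = ω²·d²x/dθ² = (9.425)²·(-0.040839) = -3.6276 m/s²;  |a| = 3.6276 m/s².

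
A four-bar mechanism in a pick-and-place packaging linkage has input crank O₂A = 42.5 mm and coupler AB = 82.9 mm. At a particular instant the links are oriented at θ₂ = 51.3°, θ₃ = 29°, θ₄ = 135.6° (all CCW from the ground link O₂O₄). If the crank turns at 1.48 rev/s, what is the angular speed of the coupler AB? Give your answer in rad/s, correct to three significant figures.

ω₂ = 9.299 rad/s (from 1.48 rev/s).
Differentiating the loop-closure r₂e^{iθ₂}+r₃e^{iθ₃}=r₁+r₄e^{iθ₄} gives r₂ω₂e^{iθ₂}+r₃ω₃e^{iθ₃}=r₄ω₄e^{iθ₄}.
Eliminating the other unknown: ω₃ = r₂ω₂ sin(θ₄−θ₂) / [r₃ sin(θ₃−θ₄)].
Numerator sine = +0.99506; denominator sine = -0.95832.
Result = 0.0425·9.299·(+0.99506) / (0.0829·(-0.95832)) = -4.9501 rad/s; magnitude 4.9501 rad/s.

4.95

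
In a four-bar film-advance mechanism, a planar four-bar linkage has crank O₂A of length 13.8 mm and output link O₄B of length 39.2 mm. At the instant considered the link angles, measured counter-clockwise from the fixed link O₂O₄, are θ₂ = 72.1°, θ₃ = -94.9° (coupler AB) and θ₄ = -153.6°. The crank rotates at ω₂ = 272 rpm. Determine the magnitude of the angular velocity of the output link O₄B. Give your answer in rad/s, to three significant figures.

2.64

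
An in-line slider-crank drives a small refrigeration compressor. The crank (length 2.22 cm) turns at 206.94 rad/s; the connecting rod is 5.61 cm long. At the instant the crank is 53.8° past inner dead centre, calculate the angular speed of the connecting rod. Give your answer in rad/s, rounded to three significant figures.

ω = 206.9 rad/s
The rod makes angle φ with the slider axis where L sinφ = r sinθ; differentiating, L cosφ·φ̇ = r ω cosθ.
L cosφ = √(L² − r² sin²θ) = 0.053163 m.
|ω_rod| = r ω |cosθ| / √(L² − r² sin²θ) = 0.0222·206.9·0.59061/0.053163 = 51.037 rad/s.

51.0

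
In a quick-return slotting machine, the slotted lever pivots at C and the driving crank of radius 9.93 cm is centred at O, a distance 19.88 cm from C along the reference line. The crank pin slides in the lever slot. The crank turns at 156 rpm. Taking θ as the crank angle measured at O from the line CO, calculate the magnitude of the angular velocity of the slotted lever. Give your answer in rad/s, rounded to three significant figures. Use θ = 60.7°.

ω = 16.34 rad/s (from 156 rpm).
Crank pin A relative to C: A = (d + r cosθ, r sinθ); lever angle φ = atan2(r sinθ, d + r cosθ).
Differentiating tanφ: φ̇ = rω(d cosθ + r)/(d² + r² + 2dr cosθ).
d² + r² + 2dr cosθ = |CA|² = 0.0687036 m²;  d cosθ + r = +0.19659 m.
|ω_lever| = |0.0993·16.34·+0.19659| / 0.0687036 = 4.6418 rad/s.

4.64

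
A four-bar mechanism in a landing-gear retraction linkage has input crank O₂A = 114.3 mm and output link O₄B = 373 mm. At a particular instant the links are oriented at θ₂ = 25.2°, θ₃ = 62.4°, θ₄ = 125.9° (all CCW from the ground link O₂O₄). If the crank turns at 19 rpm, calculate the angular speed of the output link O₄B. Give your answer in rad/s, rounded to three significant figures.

ω₂ = 1.99 rad/s (from 19 rpm).
Differentiating the loop-closure r₂e^{iθ₂}+r₃e^{iθ₃}=r₁+r₄e^{iθ₄} gives r₂ω₂e^{iθ₂}+r₃ω₃e^{iθ₃}=r₄ω₄e^{iθ₄}.
Eliminating the other unknown: ω₄ = r₂ω₂ sin(θ₂−θ₃) / [r₄ sin(θ₄−θ₃)].
Numerator sine = -0.60460; denominator sine = +0.89493.
Result = 0.1143·1.99·(-0.60460) / (0.373·(+0.89493)) = -0.4119 rad/s; magnitude 0.4119 rad/s.

0.412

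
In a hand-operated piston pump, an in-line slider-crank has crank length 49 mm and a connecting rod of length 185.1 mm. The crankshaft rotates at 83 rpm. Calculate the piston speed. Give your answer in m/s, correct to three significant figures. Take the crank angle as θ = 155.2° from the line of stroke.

0.135

ω = 2π·83/60 = 8.692 rad/s
For an in-line slider-crank, x = r cosθ + √(L² − r² sin²θ), so v = −rω sinθ·[1 + r cosθ/√(L² − r² sin²θ)].
With r = 0.049 m, L = 0.1851 m, θ = 155.2°: √(L² − r² sin²θ) = 0.18396 m.
v = −0.049·8.692·0.41945·[1 + 0.049·-0.90778/0.18396] = -0.13545 m/s.
|v| = 0.13545 m/s.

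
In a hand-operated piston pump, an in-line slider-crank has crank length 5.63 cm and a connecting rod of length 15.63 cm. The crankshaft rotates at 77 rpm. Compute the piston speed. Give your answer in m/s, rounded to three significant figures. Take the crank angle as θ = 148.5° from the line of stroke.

ω = 2π·77/60 = 8.063 rad/s
For an in-line slider-crank, x = r cosθ + √(L² − r² sin²θ), so v = −rω sinθ·[1 + r cosθ/√(L² − r² sin²θ)].
With r = 0.0563 m, L = 0.1563 m, θ = 148.5°: √(L² − r² sin²θ) = 0.15351 m.
v = −0.0563·8.063·0.52250·[1 + 0.0563·-0.85264/0.15351] = -0.16302 m/s.
|v| = 0.16302 m/s.

0.163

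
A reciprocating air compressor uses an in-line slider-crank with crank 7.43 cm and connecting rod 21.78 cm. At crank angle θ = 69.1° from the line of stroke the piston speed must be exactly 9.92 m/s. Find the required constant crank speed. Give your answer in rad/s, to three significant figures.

For an in-line slider-crank, |v_piston| = rω|sinθ|·[1 + r cosθ/√(L² − r² sin²θ)].
With r = 0.0743 m, L = 0.2178 m, θ = 69.1°: the bracketed kinematic factor |dx/dθ| = 0.078323 m.
ω = v/|dx/dθ| = 9.92/0.078323 = 126.65 rad/s.

127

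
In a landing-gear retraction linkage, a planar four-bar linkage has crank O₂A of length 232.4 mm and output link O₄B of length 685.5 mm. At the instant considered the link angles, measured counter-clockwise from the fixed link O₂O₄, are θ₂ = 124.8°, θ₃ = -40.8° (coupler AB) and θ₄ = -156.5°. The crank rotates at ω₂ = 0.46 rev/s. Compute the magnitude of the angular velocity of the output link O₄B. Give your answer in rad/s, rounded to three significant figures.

0.270

ω₂ = 2.89 rad/s (from 0.46 rev/s).
Differentiating the loop-closure r₂e^{iθ₂}+r₃e^{iθ₃}=r₁+r₄e^{iθ₄} gives r₂ω₂e^{iθ₂}+r₃ω₃e^{iθ₃}=r₄ω₄e^{iθ₄}.
Eliminating the other unknown: ω₄ = r₂ω₂ sin(θ₂−θ₃) / [r₄ sin(θ₄−θ₃)].
Numerator sine = +0.24869; denominator sine = -0.90108.
Result = 0.2324·2.89·(+0.24869) / (0.6855·(-0.90108)) = -0.27043 rad/s; magnitude 0.27043 rad/s.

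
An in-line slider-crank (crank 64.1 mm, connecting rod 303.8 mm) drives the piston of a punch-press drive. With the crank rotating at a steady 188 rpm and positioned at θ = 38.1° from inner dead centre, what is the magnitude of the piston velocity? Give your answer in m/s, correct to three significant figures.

0.909

ω = 2π·188/60 = 19.69 rad/s
For an in-line slider-crank, x = r cosθ + √(L² − r² sin²θ), so v = −rω sinθ·[1 + r cosθ/√(L² − r² sin²θ)].
With r = 0.0641 m, L = 0.3038 m, θ = 38.1°: √(L² − r² sin²θ) = 0.30121 m.
v = −0.0641·19.69·0.61704·[1 + 0.0641·0.78694/0.30121] = -0.90907 m/s.
|v| = 0.90907 m/s.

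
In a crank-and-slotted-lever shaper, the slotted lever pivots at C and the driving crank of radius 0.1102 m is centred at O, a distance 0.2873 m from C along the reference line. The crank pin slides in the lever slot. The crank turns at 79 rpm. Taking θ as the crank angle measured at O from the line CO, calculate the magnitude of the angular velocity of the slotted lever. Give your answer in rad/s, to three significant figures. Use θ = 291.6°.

1.67

ω = 8.273 rad/s (from 79 rpm).
Crank pin A relative to C: A = (d + r cosθ, r sinθ); lever angle φ = atan2(r sinθ, d + r cosθ).
Differentiating tanφ: φ̇ = rω(d cosθ + r)/(d² + r² + 2dr cosθ).
d² + r² + 2dr cosθ = |CA|² = 0.117995 m²;  d cosθ + r = +0.21596 m.
|ω_lever| = |0.1102·8.273·+0.21596| / 0.117995 = 1.6686 rad/s.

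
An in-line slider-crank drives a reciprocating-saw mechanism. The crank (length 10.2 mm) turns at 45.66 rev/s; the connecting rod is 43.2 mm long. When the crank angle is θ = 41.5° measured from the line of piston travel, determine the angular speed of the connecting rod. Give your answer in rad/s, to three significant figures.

ω = 286.9 rad/s (converted from 45.66 rev/s).
The rod makes angle φ with the slider axis where L sinφ = r sinθ; differentiating, L cosφ·φ̇ = r ω cosθ.
L cosφ = √(L² − r² sin²θ) = 0.042668 m.
|ω_rod| = r ω |cosθ| / √(L² − r² sin²θ) = 0.0102·286.9·0.74896/0.042668 = 51.365 rad/s.

51.4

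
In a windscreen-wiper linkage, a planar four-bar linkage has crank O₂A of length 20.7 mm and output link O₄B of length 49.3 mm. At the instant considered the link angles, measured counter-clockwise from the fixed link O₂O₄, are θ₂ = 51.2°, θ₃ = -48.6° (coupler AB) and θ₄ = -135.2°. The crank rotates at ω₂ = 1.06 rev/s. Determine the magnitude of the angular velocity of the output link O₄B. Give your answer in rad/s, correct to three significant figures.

ω₂ = 6.66 rad/s (from 1.06 rev/s).
Differentiating the loop-closure r₂e^{iθ₂}+r₃e^{iθ₃}=r₁+r₄e^{iθ₄} gives r₂ω₂e^{iθ₂}+r₃ω₃e^{iθ₃}=r₄ω₄e^{iθ₄}.
Eliminating the other unknown: ω₄ = r₂ω₂ sin(θ₂−θ₃) / [r₄ sin(θ₄−θ₃)].
Numerator sine = +0.98541; denominator sine = -0.99824.
Result = 0.0207·6.66·(+0.98541) / (0.0493·(-0.99824)) = -2.7605 rad/s; magnitude 2.7605 rad/s.

2.76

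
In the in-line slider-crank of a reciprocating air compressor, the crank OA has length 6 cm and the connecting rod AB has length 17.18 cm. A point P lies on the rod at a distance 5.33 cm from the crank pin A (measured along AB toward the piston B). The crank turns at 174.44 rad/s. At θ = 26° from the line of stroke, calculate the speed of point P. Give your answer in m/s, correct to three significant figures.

8.22

ω = 174.4 rad/s.  Crank-pin speed |V_A| = rω = 10.466 m/s, perpendicular to OA.
Rod angle: sinφ = −(r/L) sinθ ⇒ φ = -8.807°; ω_rod = −rω cosθ/√(L²−r²sin²θ) = -55.41 rad/s.
V_P = V_A + ω_rod × AP, with AP = 0.0533 m along the rod.
Components: V_Px = −rω sinθ − a·ω_rod·sinφ = -5.0403 m/s;  V_Py = rω cosθ + a·ω_rod·cosφ = +6.4886 m/s.
|V_P| = √(V_Px² + V_Py²) = 8.2163 m/s.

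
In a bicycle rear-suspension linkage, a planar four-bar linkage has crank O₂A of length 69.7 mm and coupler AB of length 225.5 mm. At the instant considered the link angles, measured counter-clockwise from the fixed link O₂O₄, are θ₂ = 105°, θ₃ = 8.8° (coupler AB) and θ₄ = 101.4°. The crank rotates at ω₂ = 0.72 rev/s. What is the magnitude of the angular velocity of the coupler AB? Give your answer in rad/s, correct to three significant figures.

0.0879

ω₂ = 4.524 rad/s (from 0.72 rev/s).
Differentiating the loop-closure r₂e^{iθ₂}+r₃e^{iθ₃}=r₁+r₄e^{iθ₄} gives r₂ω₂e^{iθ₂}+r₃ω₃e^{iθ₃}=r₄ω₄e^{iθ₄}.
Eliminating the other unknown: ω₃ = r₂ω₂ sin(θ₄−θ₂) / [r₃ sin(θ₃−θ₄)].
Numerator sine = -0.06279; denominator sine = -0.99897.
Result = 0.0697·4.524·(-0.06279) / (0.2255·(-0.99897)) = +0.08789 rad/s; magnitude 0.08789 rad/s.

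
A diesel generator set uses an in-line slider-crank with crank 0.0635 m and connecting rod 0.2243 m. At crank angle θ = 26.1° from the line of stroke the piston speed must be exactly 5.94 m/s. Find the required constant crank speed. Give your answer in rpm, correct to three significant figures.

1620

For an in-line slider-crank, |v_piston| = rω|sinθ|·[1 + r cosθ/√(L² − r² sin²θ)].
With r = 0.0635 m, L = 0.2243 m, θ = 26.1°: the bracketed kinematic factor |dx/dθ| = 0.035094 m.
ω = v/|dx/dθ| = 5.94/0.035094 = 169.26 rad/s.
N = 60ω/(2π) = 1616.3 rpm.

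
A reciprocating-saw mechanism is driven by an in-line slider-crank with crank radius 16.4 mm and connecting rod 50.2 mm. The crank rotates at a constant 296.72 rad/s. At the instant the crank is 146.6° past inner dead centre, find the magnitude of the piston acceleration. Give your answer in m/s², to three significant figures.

ω = 296.7 rad/s
x(θ) = r cosθ + √(L² − r² sin²θ); with ω constant, a = ω²·d²x/dθ².
d²x/dθ² = −r cosθ − r²(cos2θ)/√u − r⁴ sin²2θ/(4u^{3/2}),  u = L² − r² sin²θ = 0.00243854 m².
Substituting r = 0.0164 m, L = 0.0502 m, θ = 146.6°: d²x/dθ² = +0.011419 m.
a = ω²·d²x/dθ² = (296.7)²·(+0.011419) = +1005.4 m/s²;  |a| = 1005.4 m/s².

1010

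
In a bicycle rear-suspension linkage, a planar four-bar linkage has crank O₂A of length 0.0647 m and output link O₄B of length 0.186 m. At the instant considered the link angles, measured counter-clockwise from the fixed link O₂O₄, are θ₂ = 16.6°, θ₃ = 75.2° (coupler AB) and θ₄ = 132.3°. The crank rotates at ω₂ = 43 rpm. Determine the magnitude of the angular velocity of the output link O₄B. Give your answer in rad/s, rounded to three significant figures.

ω₂ = 4.503 rad/s (from 43 rpm).
Differentiating the loop-closure r₂e^{iθ₂}+r₃e^{iθ₃}=r₁+r₄e^{iθ₄} gives r₂ω₂e^{iθ₂}+r₃ω₃e^{iθ₃}=r₄ω₄e^{iθ₄}.
Eliminating the other unknown: ω₄ = r₂ω₂ sin(θ₂−θ₃) / [r₄ sin(θ₄−θ₃)].
Numerator sine = -0.85355; denominator sine = +0.83962.
Result = 0.0647·4.503·(-0.85355) / (0.186·(+0.83962)) = -1.5923 rad/s; magnitude 1.5923 rad/s.

1.59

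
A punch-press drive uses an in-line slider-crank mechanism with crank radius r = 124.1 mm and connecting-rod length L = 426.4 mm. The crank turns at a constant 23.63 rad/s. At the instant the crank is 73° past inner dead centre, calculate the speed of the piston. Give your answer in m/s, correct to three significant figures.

3.05

ω = 23.63 rad/s
For an in-line slider-crank, x = r cosθ + √(L² − r² sin²θ), so v = −rω sinθ·[1 + r cosθ/√(L² − r² sin²θ)].
With r = 0.1241 m, L = 0.4264 m, θ = 73°: √(L² − r² sin²θ) = 0.40955 m.
v = −0.1241·23.63·0.95630·[1 + 0.1241·0.29237/0.40955] = -3.0528 m/s.
|v| = 3.0528 m/s.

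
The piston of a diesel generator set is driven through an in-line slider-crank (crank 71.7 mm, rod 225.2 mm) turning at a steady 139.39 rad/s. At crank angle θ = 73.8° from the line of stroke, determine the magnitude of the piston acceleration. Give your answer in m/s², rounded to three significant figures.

ω = 139.4 rad/s
x(θ) = r cosθ + √(L² − r² sin²θ); with ω constant, a = ω²·d²x/dθ².
d²x/dθ² = −r cosθ − r²(cos2θ)/√u − r⁴ sin²2θ/(4u^{3/2}),  u = L² − r² sin²θ = 0.0459743 m².
Substituting r = 0.0717 m, L = 0.2252 m, θ = 73.8°: d²x/dθ² = +4.7693e-05 m.
a = ω²·d²x/dθ² = (139.4)²·(+4.7693e-05) = +0.92666 m/s²;  |a| = 0.92666 m/s².

0.927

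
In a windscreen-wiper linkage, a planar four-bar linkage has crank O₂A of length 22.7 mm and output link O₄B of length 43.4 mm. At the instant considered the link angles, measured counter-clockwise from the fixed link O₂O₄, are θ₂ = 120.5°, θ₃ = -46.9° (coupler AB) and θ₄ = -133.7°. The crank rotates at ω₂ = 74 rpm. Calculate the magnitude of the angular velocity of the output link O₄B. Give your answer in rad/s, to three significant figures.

0.886

ω₂ = 7.749 rad/s (from 74 rpm).
Differentiating the loop-closure r₂e^{iθ₂}+r₃e^{iθ₃}=r₁+r₄e^{iθ₄} gives r₂ω₂e^{iθ₂}+r₃ω₃e^{iθ₃}=r₄ω₄e^{iθ₄}.
Eliminating the other unknown: ω₄ = r₂ω₂ sin(θ₂−θ₃) / [r₄ sin(θ₄−θ₃)].
Numerator sine = +0.21814; denominator sine = -0.99844.
Result = 0.0227·7.749·(+0.21814) / (0.0434·(-0.99844)) = -0.88556 rad/s; magnitude 0.88556 rad/s.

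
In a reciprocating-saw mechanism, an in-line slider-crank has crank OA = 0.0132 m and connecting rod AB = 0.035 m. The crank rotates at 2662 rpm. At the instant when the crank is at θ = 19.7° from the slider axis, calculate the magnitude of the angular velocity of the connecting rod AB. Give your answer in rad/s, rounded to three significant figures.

ω = 278.8 rad/s (converted from 2662 rpm).
The rod makes angle φ with the slider axis where L sinφ = r sinθ; differentiating, L cosφ·φ̇ = r ω cosθ.
L cosφ = √(L² − r² sin²θ) = 0.034716 m.
|ω_rod| = r ω |cosθ| / √(L² − r² sin²θ) = 0.0132·278.8·0.94147/0.034716 = 99.79 rad/s.

99.8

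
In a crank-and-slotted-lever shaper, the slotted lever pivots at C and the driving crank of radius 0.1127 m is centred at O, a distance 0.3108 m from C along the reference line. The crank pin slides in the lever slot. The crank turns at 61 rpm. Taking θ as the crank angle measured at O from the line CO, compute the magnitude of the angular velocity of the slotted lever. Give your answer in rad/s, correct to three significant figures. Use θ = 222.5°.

1.45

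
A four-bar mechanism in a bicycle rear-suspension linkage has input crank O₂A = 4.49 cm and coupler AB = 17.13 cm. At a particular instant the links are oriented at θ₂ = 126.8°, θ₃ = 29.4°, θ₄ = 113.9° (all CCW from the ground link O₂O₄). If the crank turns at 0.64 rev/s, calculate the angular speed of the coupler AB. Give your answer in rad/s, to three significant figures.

0.236

ω₂ = 4.021 rad/s (from 0.64 rev/s).
Differentiating the loop-closure r₂e^{iθ₂}+r₃e^{iθ₃}=r₁+r₄e^{iθ₄} gives r₂ω₂e^{iθ₂}+r₃ω₃e^{iθ₃}=r₄ω₄e^{iθ₄}.
Eliminating the other unknown: ω₃ = r₂ω₂ sin(θ₄−θ₂) / [r₃ sin(θ₃−θ₄)].
Numerator sine = -0.22325; denominator sine = -0.99540.
Result = 0.0449·4.021·(-0.22325) / (0.1713·(-0.99540)) = +0.2364 rad/s; magnitude 0.2364 rad/s.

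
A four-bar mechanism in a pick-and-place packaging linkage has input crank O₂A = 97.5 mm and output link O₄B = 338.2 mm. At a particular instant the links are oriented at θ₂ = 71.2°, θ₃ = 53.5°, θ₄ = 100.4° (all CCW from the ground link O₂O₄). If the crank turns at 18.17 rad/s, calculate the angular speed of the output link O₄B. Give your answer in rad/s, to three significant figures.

ω₂ = 18.17 rad/s
Differentiating the loop-closure r₂e^{iθ₂}+r₃e^{iθ₃}=r₁+r₄e^{iθ₄} gives r₂ω₂e^{iθ₂}+r₃ω₃e^{iθ₃}=r₄ω₄e^{iθ₄}.
Eliminating the other unknown: ω₄ = r₂ω₂ sin(θ₂−θ₃) / [r₄ sin(θ₄−θ₃)].
Numerator sine = +0.30403; denominator sine = +0.73016.
Result = 0.0975·18.17·(+0.30403) / (0.3382·(+0.73016)) = +2.1812 rad/s; magnitude 2.1812 rad/s.

2.18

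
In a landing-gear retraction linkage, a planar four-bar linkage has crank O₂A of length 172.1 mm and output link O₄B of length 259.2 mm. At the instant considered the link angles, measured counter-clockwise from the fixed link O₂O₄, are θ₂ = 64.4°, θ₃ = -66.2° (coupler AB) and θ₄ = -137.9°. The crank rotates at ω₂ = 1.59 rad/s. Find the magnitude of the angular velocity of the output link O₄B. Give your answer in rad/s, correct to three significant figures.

ω₂ = 1.59 rad/s
Differentiating the loop-closure r₂e^{iθ₂}+r₃e^{iθ₃}=r₁+r₄e^{iθ₄} gives r₂ω₂e^{iθ₂}+r₃ω₃e^{iθ₃}=r₄ω₄e^{iθ₄}.
Eliminating the other unknown: ω₄ = r₂ω₂ sin(θ₂−θ₃) / [r₄ sin(θ₄−θ₃)].
Numerator sine = +0.75927; denominator sine = -0.94943.
Result = 0.1721·1.59·(+0.75927) / (0.2592·(-0.94943)) = -0.84427 rad/s; magnitude 0.84427 rad/s.

0.844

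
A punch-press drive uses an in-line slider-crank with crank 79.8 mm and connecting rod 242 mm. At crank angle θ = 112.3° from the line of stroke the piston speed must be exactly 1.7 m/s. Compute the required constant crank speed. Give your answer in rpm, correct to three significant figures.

253

For an in-line slider-crank, |v_piston| = rω|sinθ|·[1 + r cosθ/√(L² − r² sin²θ)].
With r = 0.0798 m, L = 0.242 m, θ = 112.3°: the bracketed kinematic factor |dx/dθ| = 0.064131 m.
ω = v/|dx/dθ| = 1.7/0.064131 = 26.508 rad/s.
N = 60ω/(2π) = 253.14 rpm.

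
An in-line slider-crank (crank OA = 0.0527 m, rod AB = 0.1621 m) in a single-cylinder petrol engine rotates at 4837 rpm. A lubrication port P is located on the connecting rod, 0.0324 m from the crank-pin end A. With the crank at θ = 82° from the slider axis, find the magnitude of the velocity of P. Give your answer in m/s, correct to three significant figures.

26.9

ω = 506.5 rad/s.  Crank-pin speed |V_A| = rω = 26.694 m/s, perpendicular to OA.
Rod angle: sinφ = −(r/L) sinθ ⇒ φ = -18.781°; ω_rod = −rω cosθ/√(L²−r²sin²θ) = -24.207 rad/s.
V_P = V_A + ω_rod × AP, with AP = 0.0324 m along the rod.
Components: V_Px = −rω sinθ − a·ω_rod·sinφ = -26.687 m/s;  V_Py = rω cosθ + a·ω_rod·cosφ = +2.9725 m/s.
|V_P| = √(V_Px² + V_Py²) = 26.852 m/s.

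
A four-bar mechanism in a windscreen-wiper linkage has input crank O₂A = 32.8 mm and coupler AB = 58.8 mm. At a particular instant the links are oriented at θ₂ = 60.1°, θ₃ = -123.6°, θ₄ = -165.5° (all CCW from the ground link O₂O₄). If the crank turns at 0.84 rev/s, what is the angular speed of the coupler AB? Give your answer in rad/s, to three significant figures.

3.15

ω₂ = 5.278 rad/s (from 0.84 rev/s).
Differentiating the loop-closure r₂e^{iθ₂}+r₃e^{iθ₃}=r₁+r₄e^{iθ₄} gives r₂ω₂e^{iθ₂}+r₃ω₃e^{iθ₃}=r₄ω₄e^{iθ₄}.
Eliminating the other unknown: ω₃ = r₂ω₂ sin(θ₄−θ₂) / [r₃ sin(θ₃−θ₄)].
Numerator sine = +0.71447; denominator sine = +0.66783.
Result = 0.0328·5.278·(+0.71447) / (0.0588·(+0.66783)) = +3.1497 rad/s; magnitude 3.1497 rad/s.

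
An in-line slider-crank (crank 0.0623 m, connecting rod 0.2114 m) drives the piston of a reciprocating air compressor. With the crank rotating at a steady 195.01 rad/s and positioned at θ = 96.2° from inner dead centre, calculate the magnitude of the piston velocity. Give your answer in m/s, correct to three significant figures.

ω = 195 rad/s
For an in-line slider-crank, x = r cosθ + √(L² − r² sin²θ), so v = −rω sinθ·[1 + r cosθ/√(L² − r² sin²θ)].
With r = 0.0623 m, L = 0.2114 m, θ = 96.2°: √(L² − r² sin²θ) = 0.20212 m.
v = −0.0623·195·0.99415·[1 + 0.0623·-0.10800/0.20212] = -11.676 m/s.
|v| = 11.676 m/s.

11.7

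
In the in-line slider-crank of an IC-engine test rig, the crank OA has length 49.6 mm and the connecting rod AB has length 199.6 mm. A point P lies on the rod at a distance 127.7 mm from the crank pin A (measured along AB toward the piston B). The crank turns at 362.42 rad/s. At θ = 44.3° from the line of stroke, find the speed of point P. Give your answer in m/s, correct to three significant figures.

ω = 362.4 rad/s.  Crank-pin speed |V_A| = rω = 17.976 m/s, perpendicular to OA.
Rod angle: sinφ = −(r/L) sinθ ⇒ φ = -9.995°; ω_rod = −rω cosθ/√(L²−r²sin²θ) = -65.449 rad/s.
V_P = V_A + ω_rod × AP, with AP = 0.1277 m along the rod.
Components: V_Px = −rω sinθ − a·ω_rod·sinφ = -14.005 m/s;  V_Py = rω cosθ + a·ω_rod·cosφ = +4.6343 m/s.
|V_P| = √(V_Px² + V_Py²) = 14.752 m/s.

14.8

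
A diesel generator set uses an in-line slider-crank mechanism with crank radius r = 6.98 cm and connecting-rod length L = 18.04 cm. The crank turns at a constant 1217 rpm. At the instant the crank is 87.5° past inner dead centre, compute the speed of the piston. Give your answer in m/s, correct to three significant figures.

ω = 2π·1217/60 = 127.4 rad/s
For an in-line slider-crank, x = r cosθ + √(L² − r² sin²θ), so v = −rω sinθ·[1 + r cosθ/√(L² − r² sin²θ)].
With r = 0.0698 m, L = 0.1804 m, θ = 87.5°: √(L² − r² sin²θ) = 0.16638 m.
v = −0.0698·127.4·0.99905·[1 + 0.0698·0.04362/0.16638] = -9.0498 m/s.
|v| = 9.0498 m/s.

9.05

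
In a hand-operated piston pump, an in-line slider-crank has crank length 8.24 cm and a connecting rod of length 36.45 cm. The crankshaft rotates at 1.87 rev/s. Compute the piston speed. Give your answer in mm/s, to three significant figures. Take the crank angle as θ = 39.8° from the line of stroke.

ω = 2π·1.87 = 11.75 rad/s
For an in-line slider-crank, x = r cosθ + √(L² − r² sin²θ), so v = −rω sinθ·[1 + r cosθ/√(L² − r² sin²θ)].
With r = 0.0824 m, L = 0.3645 m, θ = 39.8°: √(L² − r² sin²θ) = 0.36066 m.
v = −0.0824·11.75·0.64011·[1 + 0.0824·0.76828/0.36066] = -0.72851 m/s.
|v| = 0.72851 m/s = 728.51 mm/s.

729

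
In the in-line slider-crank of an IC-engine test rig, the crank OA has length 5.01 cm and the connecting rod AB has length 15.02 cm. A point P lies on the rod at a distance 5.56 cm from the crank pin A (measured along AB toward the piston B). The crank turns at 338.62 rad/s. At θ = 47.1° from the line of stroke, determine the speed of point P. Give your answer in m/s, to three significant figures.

ω = 338.6 rad/s.  Crank-pin speed |V_A| = rω = 16.965 m/s, perpendicular to OA.
Rod angle: sinφ = −(r/L) sinθ ⇒ φ = -14.143°; ω_rod = −rω cosθ/√(L²−r²sin²θ) = -79.29 rad/s.
V_P = V_A + ω_rod × AP, with AP = 0.0556 m along the rod.
Components: V_Px = −rω sinθ − a·ω_rod·sinφ = -13.505 m/s;  V_Py = rω cosθ + a·ω_rod·cosφ = +7.2735 m/s.
|V_P| = √(V_Px² + V_Py²) = 15.339 m/s.

15.3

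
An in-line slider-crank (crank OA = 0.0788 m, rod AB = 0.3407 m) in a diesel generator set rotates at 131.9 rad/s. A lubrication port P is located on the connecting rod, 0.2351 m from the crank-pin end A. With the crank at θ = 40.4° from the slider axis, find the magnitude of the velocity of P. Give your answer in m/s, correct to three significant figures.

7.95

ω = 131.9 rad/s.  Crank-pin speed |V_A| = rω = 10.394 m/s, perpendicular to OA.
Rod angle: sinφ = −(r/L) sinθ ⇒ φ = -8.621°; ω_rod = −rω cosθ/√(L²−r²sin²θ) = -23.498 rad/s.
V_P = V_A + ω_rod × AP, with AP = 0.2351 m along the rod.
Components: V_Px = −rω sinθ − a·ω_rod·sinφ = -7.5645 m/s;  V_Py = rω cosθ + a·ω_rod·cosφ = +2.4533 m/s.
|V_P| = √(V_Px² + V_Py²) = 7.9524 m/s.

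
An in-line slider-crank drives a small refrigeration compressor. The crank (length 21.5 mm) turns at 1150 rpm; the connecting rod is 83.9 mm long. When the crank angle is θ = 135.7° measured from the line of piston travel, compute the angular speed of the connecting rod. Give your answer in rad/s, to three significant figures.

22.4

ω = 120.4 rad/s (converted from 1150 rpm).
The rod makes angle φ with the slider axis where L sinφ = r sinθ; differentiating, L cosφ·φ̇ = r ω cosθ.
L cosφ = √(L² − r² sin²θ) = 0.082545 m.
|ω_rod| = r ω |cosθ| / √(L² − r² sin²θ) = 0.0215·120.4·0.71569/0.082545 = 22.449 rad/s.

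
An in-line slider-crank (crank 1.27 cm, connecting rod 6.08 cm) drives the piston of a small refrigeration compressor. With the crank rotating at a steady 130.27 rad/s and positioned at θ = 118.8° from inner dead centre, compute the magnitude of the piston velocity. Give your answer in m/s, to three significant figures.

1.30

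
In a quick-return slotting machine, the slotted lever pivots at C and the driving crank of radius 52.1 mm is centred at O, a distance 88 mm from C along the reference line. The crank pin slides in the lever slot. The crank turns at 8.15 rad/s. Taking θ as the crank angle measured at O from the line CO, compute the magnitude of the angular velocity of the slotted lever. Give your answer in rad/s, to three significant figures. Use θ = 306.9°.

ω = 8.15 rad/s
Crank pin A relative to C: A = (d + r cosθ, r sinθ); lever angle φ = atan2(r sinθ, d + r cosθ).
Differentiating tanφ: φ̇ = rω(d cosθ + r)/(d² + r² + 2dr cosθ).
d² + r² + 2dr cosθ = |CA|² = 0.015964 m²;  d cosθ + r = +0.10494 m.
|ω_lever| = |0.0521·8.15·+0.10494| / 0.015964 = 2.7911 rad/s.

2.79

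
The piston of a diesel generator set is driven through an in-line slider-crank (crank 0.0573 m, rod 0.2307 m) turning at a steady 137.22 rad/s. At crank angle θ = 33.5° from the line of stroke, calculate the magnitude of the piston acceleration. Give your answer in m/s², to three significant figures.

ω = 137.2 rad/s
x(θ) = r cosθ + √(L² − r² sin²θ); with ω constant, a = ω²·d²x/dθ².
d²x/dθ² = −r cosθ − r²(cos2θ)/√u − r⁴ sin²2θ/(4u^{3/2}),  u = L² − r² sin²θ = 0.0522223 m².
Substituting r = 0.0573 m, L = 0.2307 m, θ = 33.5°: d²x/dθ² = -0.053587 m.
a = ω²·d²x/dθ² = (137.2)²·(-0.053587) = -1009 m/s²;  |a| = 1009 m/s².

1010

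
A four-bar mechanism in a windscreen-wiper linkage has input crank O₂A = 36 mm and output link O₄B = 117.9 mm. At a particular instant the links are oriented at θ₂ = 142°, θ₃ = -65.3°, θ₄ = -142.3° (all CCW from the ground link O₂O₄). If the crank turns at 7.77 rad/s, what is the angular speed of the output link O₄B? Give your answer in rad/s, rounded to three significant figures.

ω₂ = 7.77 rad/s
Differentiating the loop-closure r₂e^{iθ₂}+r₃e^{iθ₃}=r₁+r₄e^{iθ₄} gives r₂ω₂e^{iθ₂}+r₃ω₃e^{iθ₃}=r₄ω₄e^{iθ₄}.
Eliminating the other unknown: ω₄ = r₂ω₂ sin(θ₂−θ₃) / [r₄ sin(θ₄−θ₃)].
Numerator sine = -0.45865; denominator sine = -0.97437.
Result = 0.036·7.77·(-0.45865) / (0.1179·(-0.97437)) = +1.1168 rad/s; magnitude 1.1168 rad/s.

1.12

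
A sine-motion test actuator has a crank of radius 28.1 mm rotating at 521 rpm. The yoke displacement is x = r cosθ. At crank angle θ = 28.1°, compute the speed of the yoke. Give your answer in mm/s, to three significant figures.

ω = 54.56 rad/s (from 521 rpm).
x = r cosθ ⇒ ẋ = −rω sinθ.
|v| = rω|sinθ| = 0.0281·54.56·|sin 28.1°| = 0.72211 m/s = 722.11 mm/s.

722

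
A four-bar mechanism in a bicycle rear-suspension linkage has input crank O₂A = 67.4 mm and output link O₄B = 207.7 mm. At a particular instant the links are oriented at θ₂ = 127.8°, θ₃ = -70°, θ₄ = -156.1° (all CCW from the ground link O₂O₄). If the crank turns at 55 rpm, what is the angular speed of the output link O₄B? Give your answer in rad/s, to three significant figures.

0.573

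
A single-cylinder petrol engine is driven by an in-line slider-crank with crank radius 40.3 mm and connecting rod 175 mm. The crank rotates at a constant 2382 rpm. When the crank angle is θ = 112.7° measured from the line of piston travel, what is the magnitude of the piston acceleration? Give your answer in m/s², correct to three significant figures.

1380

ω = 2π·2382/60 = 249.4 rad/s
x(θ) = r cosθ + √(L² − r² sin²θ); with ω constant, a = ω²·d²x/dθ².
d²x/dθ² = −r cosθ − r²(cos2θ)/√u − r⁴ sin²2θ/(4u^{3/2}),  u = L² − r² sin²θ = 0.0292428 m².
Substituting r = 0.0403 m, L = 0.175 m, θ = 112.7°: d²x/dθ² = +0.022154 m.
a = ω²·d²x/dθ² = (249.4)²·(+0.022154) = +1378.4 m/s²;  |a| = 1378.4 m/s².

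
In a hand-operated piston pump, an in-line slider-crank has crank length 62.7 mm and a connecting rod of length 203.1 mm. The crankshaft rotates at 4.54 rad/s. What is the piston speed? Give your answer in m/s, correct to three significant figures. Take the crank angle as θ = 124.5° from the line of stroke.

0.192

ω = 4.54 rad/s
For an in-line slider-crank, x = r cosθ + √(L² − r² sin²θ), so v = −rω sinθ·[1 + r cosθ/√(L² − r² sin²θ)].
With r = 0.0627 m, L = 0.2031 m, θ = 124.5°: √(L² − r² sin²θ) = 0.19642 m.
v = −0.0627·4.54·0.82413·[1 + 0.0627·-0.56641/0.19642] = -0.19218 m/s.
|v| = 0.19218 m/s.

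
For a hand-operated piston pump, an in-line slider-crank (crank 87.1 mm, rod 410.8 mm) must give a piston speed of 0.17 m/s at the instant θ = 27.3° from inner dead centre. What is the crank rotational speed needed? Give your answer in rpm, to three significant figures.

For an in-line slider-crank, |v_piston| = rω|sinθ|·[1 + r cosθ/√(L² − r² sin²θ)].
With r = 0.0871 m, L = 0.4108 m, θ = 27.3°: the bracketed kinematic factor |dx/dθ| = 0.047511 m.
ω = v/|dx/dθ| = 0.17/0.047511 = 3.5781 rad/s.
N = 60ω/(2π) = 34.169 rpm.

34.2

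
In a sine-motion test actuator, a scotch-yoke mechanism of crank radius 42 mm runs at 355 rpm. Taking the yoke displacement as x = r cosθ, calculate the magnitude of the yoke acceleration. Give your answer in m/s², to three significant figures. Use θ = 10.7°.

57.0

ω = 37.18 rad/s (from 355 rpm).
x = r cosθ ⇒ ẍ = −rω² cosθ (ω constant).
|a| = rω²|cosθ| = 0.042·(37.18)²·|cos 10.7°| = 57.036 m/s².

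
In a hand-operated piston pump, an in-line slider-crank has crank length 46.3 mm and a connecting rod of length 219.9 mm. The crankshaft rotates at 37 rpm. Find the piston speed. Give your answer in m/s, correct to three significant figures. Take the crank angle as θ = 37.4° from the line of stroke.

0.127

ω = 2π·37/60 = 3.875 rad/s
For an in-line slider-crank, x = r cosθ + √(L² − r² sin²θ), so v = −rω sinθ·[1 + r cosθ/√(L² − r² sin²θ)].
With r = 0.0463 m, L = 0.2199 m, θ = 37.4°: √(L² − r² sin²θ) = 0.21809 m.
v = −0.0463·3.875·0.60738·[1 + 0.0463·0.79441/0.21809] = -0.12734 m/s.
|v| = 0.12734 m/s.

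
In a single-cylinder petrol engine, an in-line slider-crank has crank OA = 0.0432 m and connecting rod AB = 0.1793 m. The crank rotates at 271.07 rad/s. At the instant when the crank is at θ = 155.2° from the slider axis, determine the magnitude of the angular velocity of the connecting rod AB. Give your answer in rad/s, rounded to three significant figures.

ω = 271.1 rad/s
The rod makes angle φ with the slider axis where L sinφ = r sinθ; differentiating, L cosφ·φ̇ = r ω cosθ.
L cosφ = √(L² − r² sin²θ) = 0.17838 m.
|ω_rod| = r ω |cosθ| / √(L² − r² sin²θ) = 0.0432·271.1·0.90778/0.17838 = 59.593 rad/s.

59.6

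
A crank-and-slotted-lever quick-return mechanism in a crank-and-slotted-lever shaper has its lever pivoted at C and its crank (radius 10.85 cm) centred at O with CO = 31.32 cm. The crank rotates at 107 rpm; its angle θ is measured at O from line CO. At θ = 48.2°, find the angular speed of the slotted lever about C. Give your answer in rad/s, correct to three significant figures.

2.49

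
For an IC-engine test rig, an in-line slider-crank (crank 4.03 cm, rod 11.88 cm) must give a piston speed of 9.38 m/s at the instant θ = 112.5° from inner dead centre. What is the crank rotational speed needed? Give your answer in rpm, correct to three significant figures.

For an in-line slider-crank, |v_piston| = rω|sinθ|·[1 + r cosθ/√(L² − r² sin²θ)].
With r = 0.0403 m, L = 0.1188 m, θ = 112.5°: the bracketed kinematic factor |dx/dθ| = 0.032143 m.
ω = v/|dx/dθ| = 9.38/0.032143 = 291.82 rad/s.
N = 60ω/(2π) = 2786.7 rpm.

2790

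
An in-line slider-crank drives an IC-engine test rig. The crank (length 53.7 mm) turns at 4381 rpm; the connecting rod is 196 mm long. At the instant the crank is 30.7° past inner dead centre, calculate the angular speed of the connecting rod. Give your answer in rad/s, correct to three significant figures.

109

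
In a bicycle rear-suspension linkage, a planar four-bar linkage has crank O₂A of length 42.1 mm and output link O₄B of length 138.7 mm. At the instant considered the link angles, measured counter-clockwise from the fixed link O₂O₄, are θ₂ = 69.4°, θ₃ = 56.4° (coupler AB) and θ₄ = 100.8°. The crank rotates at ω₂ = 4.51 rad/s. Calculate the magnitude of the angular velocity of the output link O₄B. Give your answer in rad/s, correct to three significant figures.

ω₂ = 4.51 rad/s
Differentiating the loop-closure r₂e^{iθ₂}+r₃e^{iθ₃}=r₁+r₄e^{iθ₄} gives r₂ω₂e^{iθ₂}+r₃ω₃e^{iθ₃}=r₄ω₄e^{iθ₄}.
Eliminating the other unknown: ω₄ = r₂ω₂ sin(θ₂−θ₃) / [r₄ sin(θ₄−θ₃)].
Numerator sine = +0.22495; denominator sine = +0.69966.
Result = 0.0421·4.51·(+0.22495) / (0.1387·(+0.69966)) = +0.44013 rad/s; magnitude 0.44013 rad/s.

0.440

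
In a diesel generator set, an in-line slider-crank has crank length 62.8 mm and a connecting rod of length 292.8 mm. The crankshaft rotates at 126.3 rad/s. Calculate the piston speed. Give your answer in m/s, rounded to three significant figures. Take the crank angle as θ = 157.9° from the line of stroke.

2.39

ω = 126.3 rad/s
For an in-line slider-crank, x = r cosθ + √(L² − r² sin²θ), so v = −rω sinθ·[1 + r cosθ/√(L² − r² sin²θ)].
With r = 0.0628 m, L = 0.2928 m, θ = 157.9°: √(L² − r² sin²θ) = 0.29185 m.
v = −0.0628·126.3·0.37622·[1 + 0.0628·-0.92653/0.29185] = -2.3891 m/s.
|v| = 2.3891 m/s.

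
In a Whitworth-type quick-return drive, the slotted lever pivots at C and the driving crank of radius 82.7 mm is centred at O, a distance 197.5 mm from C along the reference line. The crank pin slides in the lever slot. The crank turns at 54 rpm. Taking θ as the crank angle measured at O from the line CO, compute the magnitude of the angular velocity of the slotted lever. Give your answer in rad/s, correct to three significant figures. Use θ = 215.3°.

1.91

ω = 5.655 rad/s (from 54 rpm).
Crank pin A relative to C: A = (d + r cosθ, r sinθ); lever angle φ = atan2(r sinθ, d + r cosθ).
Differentiating tanφ: φ̇ = rω(d cosθ + r)/(d² + r² + 2dr cosθ).
d² + r² + 2dr cosθ = |CA|² = 0.0191852 m²;  d cosθ + r = -0.078487 m.
|ω_lever| = |0.0827·5.655·-0.078487| / 0.0191852 = 1.9132 rad/s.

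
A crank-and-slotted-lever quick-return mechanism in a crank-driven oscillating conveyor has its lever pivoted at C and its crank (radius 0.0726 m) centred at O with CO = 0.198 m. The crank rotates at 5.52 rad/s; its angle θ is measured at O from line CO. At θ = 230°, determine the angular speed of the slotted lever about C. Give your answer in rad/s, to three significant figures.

ω = 5.52 rad/s
Crank pin A relative to C: A = (d + r cosθ, r sinθ); lever angle φ = atan2(r sinθ, d + r cosθ).
Differentiating tanφ: φ̇ = rω(d cosθ + r)/(d² + r² + 2dr cosθ).
d² + r² + 2dr cosθ = |CA|² = 0.0259949 m²;  d cosθ + r = -0.054672 m.
|ω_lever| = |0.0726·5.52·-0.054672| / 0.0259949 = 0.84285 rad/s.

0.843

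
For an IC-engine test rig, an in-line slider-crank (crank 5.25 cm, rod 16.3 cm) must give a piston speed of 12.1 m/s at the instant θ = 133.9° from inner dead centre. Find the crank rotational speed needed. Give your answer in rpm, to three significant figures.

3960

For an in-line slider-crank, |v_piston| = rω|sinθ|·[1 + r cosθ/√(L² − r² sin²θ)].
With r = 0.0525 m, L = 0.163 m, θ = 133.9°: the bracketed kinematic factor |dx/dθ| = 0.029143 m.
ω = v/|dx/dθ| = 12.1/0.029143 = 415.19 rad/s.
N = 60ω/(2π) = 3964.8 rpm.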